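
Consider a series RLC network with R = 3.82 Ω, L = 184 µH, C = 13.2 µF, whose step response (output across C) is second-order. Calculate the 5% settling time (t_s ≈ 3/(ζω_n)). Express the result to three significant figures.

For a series RLC circuit (capacitor voltage as output), ω_n = 1/√(LC) = 1/√(184 µH · 13.2 µF) = 20300 rad/s.
ζ = (R/2)·√(C/L) = (3.82/2)·√(13.2 µF/184 µH) = 0.512.
t_s ≈ 3/(ζω_n) = 0.000289 s.

t_s ≈ 0.000289 s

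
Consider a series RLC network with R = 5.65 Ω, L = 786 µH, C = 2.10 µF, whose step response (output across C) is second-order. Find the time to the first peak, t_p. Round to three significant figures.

t_p ≈ 0.000129 s

For a series RLC circuit (capacitor voltage as output), ω_n = 1/√(LC) = 1/√(786 µH · 2.10 µF) = 24600 rad/s.
ζ = (R/2)·√(C/L) = (5.65/2)·√(2.10 µF/786 µH) = 0.146.
ω_d = 24600·√(1 − 0.146²) = 24300 rad/s. t_p = π/ω_d = 0.000129 s.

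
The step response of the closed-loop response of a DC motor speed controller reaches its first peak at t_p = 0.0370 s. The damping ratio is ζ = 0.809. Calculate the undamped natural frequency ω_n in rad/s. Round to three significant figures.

ω_n ≈ 144 rad/s

Peak time t_p = π/ω_d, so ω_d = π/t_p = π/0.0370 = 84.9 rad/s.
ω_n = ω_d/√(1−ζ²) = 84.9/√0.346 = 144 rad/s.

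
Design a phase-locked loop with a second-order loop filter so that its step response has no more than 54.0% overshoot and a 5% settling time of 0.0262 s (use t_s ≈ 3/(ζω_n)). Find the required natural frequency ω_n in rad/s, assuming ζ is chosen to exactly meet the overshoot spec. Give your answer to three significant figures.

From %OS = 100·exp(−πζ/√(1−ζ²)), invert to get ζ = −ln(OS)/√(π² + ln²(OS)) with OS = 0.540.
−ln 0.540 = 0.6162, so ζ = 0.6162/√(π² + 0.3797) = 0.192.
Then ω_n = 3/(ζ t_s) = 3/(0.192 × 0.0262) = 595 rad/s.

ω_n ≈ 595 rad/s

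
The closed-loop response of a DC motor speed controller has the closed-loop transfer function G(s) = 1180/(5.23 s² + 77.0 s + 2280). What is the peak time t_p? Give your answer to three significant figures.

t_p ≈ 0.161 s

Dividing through by 5.23: denominator becomes s² + 14.72 s + 435.9.
So ω_n = √435.9 = 20.9 rad/s and ζ = 14.72/(2·20.9) = 0.353.
ω_d = 20.9·√(1 − 0.353²) = 19.5 rad/s. t_p = π/ω_d = 0.161 s.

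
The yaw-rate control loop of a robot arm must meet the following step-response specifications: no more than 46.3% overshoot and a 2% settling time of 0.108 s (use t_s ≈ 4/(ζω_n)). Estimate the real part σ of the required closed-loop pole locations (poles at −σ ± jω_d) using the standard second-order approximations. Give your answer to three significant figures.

σ ≈ 37.0

The settling-time spec alone fixes σ = ζω_n = 4/t_s = 4/0.108 = 37.0.
(Overshoot then fixes ζ = 0.238 and hence ω_d = σ·√(1−ζ²)/ζ = 151 rad/s.)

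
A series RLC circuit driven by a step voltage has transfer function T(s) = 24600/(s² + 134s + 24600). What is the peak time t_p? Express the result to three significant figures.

t_p ≈ 0.0222 s

Comparing the denominator to s² + 2ζω_n s + ω_n²: ω_n = √24600 = 157 rad/s, and 2ζω_n = 134 so ζ = 134/(2·157) = 0.427.
The damped frequency ω_d = ω_n√(1−ζ²) = 142 rad/s. Then t_p = π/ω_d = 0.0222 s.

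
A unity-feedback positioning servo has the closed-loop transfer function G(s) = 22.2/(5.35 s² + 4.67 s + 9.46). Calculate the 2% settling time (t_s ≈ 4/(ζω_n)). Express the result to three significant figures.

Dividing through by 5.35: denominator becomes s² + 0.8729 s + 1.768.
So ω_n = √1.768 = 1.33 rad/s and ζ = 0.8729/(2·1.33) = 0.328.
t_s ≈ 4/(ζω_n) = 9.16 s.

t_s ≈ 9.16 s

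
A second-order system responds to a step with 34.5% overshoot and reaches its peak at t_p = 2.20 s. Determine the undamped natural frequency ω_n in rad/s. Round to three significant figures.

ω_n ≈ 1.51 rad/s

The overshoot fixes ζ = −ln(OS)/√(π²+ln²(OS)) = 0.321.
t_p = π/ω_d ⇒ ω_d = 1.43 rad/s; then ω_n = ω_d/√(1−ζ²) = 1.51 rad/s.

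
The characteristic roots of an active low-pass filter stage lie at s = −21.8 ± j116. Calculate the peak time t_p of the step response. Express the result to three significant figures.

t_p ≈ 0.0271 s

t_p = π/ω_d with ω_d = 116 (the imaginary part), so t_p = 0.0271 s.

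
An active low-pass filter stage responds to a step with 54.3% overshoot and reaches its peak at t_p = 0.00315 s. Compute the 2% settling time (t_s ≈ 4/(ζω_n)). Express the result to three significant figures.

ζ from %OS: ζ = |ln 0.543|/√(π²+ln²0.543) = 0.191.
From t_p = π/ω_d, ω_d = π/0.00315 = 997 rad/s, so ω_n = ω_d/√(1−ζ²) = 1020 rad/s.
t_s ≈ 4/(ζω_n) = 4/(0.191·1020) = 0.0206 s.

t_s ≈ 0.0206 s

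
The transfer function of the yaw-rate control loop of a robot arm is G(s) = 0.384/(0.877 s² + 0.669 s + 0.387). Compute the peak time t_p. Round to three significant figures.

t_p ≈ 5.78 s

Dividing through by 0.877: denominator becomes s² + 0.7628 s + 0.4413.
So ω_n = √0.4413 = 0.664 rad/s and ζ = 0.7628/(2·0.664) = 0.574.
ω_d = ω_n√(1−ζ²) = 0.544 rad/s. t_p = π/ω_d = 5.78 s.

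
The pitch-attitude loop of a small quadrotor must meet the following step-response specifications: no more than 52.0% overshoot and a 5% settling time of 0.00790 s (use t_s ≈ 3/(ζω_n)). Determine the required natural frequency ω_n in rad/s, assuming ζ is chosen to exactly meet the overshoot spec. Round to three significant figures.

From %OS = 100·exp(−πζ/√(1−ζ²)), invert to get ζ = −ln(OS)/√(π² + ln²(OS)) with OS = 0.520.
−ln 0.520 = 0.6539, so ζ = 0.6539/√(π² + 0.4276) = 0.204.
From t_s ≈ 3/(ζω_n): ω_n = 3/(ζ·t_s) = 3/(0.204·0.00790) = 1860 rad/s.

ω_n ≈ 1860 rad/s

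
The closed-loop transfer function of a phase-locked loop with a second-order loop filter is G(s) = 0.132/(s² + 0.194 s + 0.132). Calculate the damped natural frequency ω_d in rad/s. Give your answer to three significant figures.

Comparing the denominator to s² + 2ζω_n s + ω_n²: ω_n = √0.132 = 0.363 rad/s, and 2ζω_n = 0.194 so ζ = 0.194/(2·0.363) = 0.267.
ω_d = ω_n√(1−ζ²) = 0.350 rad/s.

ω_d ≈ 0.350 rad/s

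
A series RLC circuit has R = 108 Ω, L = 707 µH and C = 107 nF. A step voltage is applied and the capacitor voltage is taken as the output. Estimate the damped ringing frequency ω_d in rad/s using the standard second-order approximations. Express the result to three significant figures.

ω_d ≈ 85900 rad/s

For a series RLC circuit (capacitor voltage as output), ω_n = 1/√(LC) = 1/√(707 µH · 107 nF) = 115000 rad/s.
ζ = (R/2)·√(C/L) = (108/2)·√(107 nF/707 µH) = 0.664.
ω_d = ω_n√(1−ζ²) = 85900 rad/s.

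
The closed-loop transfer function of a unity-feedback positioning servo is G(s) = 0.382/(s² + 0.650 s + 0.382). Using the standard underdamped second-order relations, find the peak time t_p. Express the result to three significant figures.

ω_n = √0.382 = 0.618 rad/s; ζ = 0.650/(2·0.618) = 0.526.
ω_d = ω_n√(1−ζ²) = 0.526 rad/s. Then t_p = π/ω_d = 5.98 s.

t_p ≈ 5.98 s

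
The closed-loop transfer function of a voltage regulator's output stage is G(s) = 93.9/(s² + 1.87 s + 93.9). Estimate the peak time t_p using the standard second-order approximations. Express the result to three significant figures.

Matching coefficients with s² + 2ζω_n s + ω_n² gives ω_n² = 93.9 ⇒ ω_n = 9.69 rad/s, and ζ = 1.87/(2ω_n) = 0.0965.
The damped frequency ω_d = ω_n√(1−ζ²) = 9.64 rad/s. Then t_p = π/ω_d = 0.326 s.

t_p ≈ 0.326 s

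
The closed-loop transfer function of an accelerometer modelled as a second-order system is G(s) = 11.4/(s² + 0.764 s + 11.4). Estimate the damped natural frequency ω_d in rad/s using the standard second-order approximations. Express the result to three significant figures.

ω_d ≈ 3.35 rad/s

Comparing the denominator to s² + 2ζω_n s + ω_n²: ω_n = √11.4 = 3.38 rad/s, and 2ζω_n = 0.764 so ζ = 0.764/(2·3.38) = 0.113.
ω_d = 3.38·√(1 − 0.113²) = 3.35 rad/s.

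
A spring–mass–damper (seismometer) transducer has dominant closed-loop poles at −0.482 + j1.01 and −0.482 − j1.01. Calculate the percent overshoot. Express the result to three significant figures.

The poles are at −σ ± jω_d with σ = 0.482 and ω_d = 1.01, so ω_n = √(σ²+ω_d²) = 1.12 rad/s and ζ = σ/ω_n = 0.431.
Overshoot: exp(−π·0.431/√(1−0.431²)) = 0.223, i.e. 22.3%.

%OS ≈ 22.3%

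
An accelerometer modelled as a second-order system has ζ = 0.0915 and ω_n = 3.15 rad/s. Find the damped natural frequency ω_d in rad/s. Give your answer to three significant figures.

ω_d = ω_n√(1−ζ²) = 3.15·√0.992 = 3.14 rad/s.

ω_d ≈ 3.14 rad/s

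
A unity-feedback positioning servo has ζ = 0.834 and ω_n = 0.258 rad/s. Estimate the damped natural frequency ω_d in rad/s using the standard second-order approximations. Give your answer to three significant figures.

ω_d = ω_n√(1−ζ²) = 0.258·√0.304 = 0.142 rad/s.

ω_d ≈ 0.142 rad/s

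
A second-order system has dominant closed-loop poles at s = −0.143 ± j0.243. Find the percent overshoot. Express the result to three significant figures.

%OS ≈ 15.7%

With σ = 0.143, ω_d = 0.243: ω_n = √(σ²+ω_d²) = 0.282 rad/s, ζ = σ/ω_n = 0.507.
%OS = 100 e^{−πζ/√(1−ζ²)} with ζ = 0.507 gives 15.7%.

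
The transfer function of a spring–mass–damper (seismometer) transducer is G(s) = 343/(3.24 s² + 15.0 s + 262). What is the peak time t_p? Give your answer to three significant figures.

t_p ≈ 0.362 s

Dividing through by 3.24: denominator becomes s² + 4.630 s + 80.86.
So ω_n = √80.86 = 8.99 rad/s and ζ = 4.630/(2·8.99) = 0.257.
ω_d = 8.99·√(1 − 0.257²) = 8.69 rad/s. t_p = π/ω_d = 0.362 s.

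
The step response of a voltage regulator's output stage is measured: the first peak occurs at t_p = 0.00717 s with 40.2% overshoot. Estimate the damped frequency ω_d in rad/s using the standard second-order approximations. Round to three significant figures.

t_p = π/ω_d, so ω_d = π/0.00717 = 438 rad/s.

ω_d ≈ 438 rad/s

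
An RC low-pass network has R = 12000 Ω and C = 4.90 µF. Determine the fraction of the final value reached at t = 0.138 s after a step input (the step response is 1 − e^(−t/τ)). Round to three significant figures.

τ = RC = 12000 × 4.90 µF = 0.0588 s.
y(t)/y_∞ = 1 − e^(−t/τ) = 1 − e^(−0.138/0.0588) = 1 − e^(−2.35) = 0.904.

y/y_∞ ≈ 0.904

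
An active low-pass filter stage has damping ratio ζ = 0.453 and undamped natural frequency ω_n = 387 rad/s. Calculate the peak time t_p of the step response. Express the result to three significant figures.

t_p ≈ 0.00911 s

The damped frequency is ω_d = ω_n√(1−ζ²) = 387·√(1−0.205) = 345 rad/s.
Peak time t_p = π/ω_d = π/345 = 0.00911 s.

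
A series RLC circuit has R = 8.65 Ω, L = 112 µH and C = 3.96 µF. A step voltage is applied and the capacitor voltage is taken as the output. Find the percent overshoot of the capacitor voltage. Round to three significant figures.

%OS ≈ 1.24%

For a series RLC circuit (capacitor voltage as output), ω_n = 1/√(LC) = 1/√(112 µH · 3.96 µF) = 47500 rad/s.
ζ = (R/2)·√(C/L) = (8.65/2)·√(3.96 µF/112 µH) = 0.813.
Overshoot: exp(−π·0.813/√(1−0.813²)) = 0.0124, i.e. 1.24%.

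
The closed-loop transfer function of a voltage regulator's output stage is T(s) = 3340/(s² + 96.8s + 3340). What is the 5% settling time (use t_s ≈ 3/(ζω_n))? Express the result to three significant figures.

t_s ≈ 0.0620 s

ω_n = √3340 = 57.8 rad/s; ζ = 96.8/(2·57.8) = 0.837.
t_s ≈ 3/(ζω_n) = 3/(0.837·57.8) = 0.0620 s.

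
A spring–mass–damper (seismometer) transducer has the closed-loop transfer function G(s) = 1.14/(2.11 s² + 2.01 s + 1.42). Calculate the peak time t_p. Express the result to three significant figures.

Dividing through by 2.11: denominator becomes s² + 0.9526 s + 0.6730.
So ω_n = √0.6730 = 0.820 rad/s and ζ = 0.9526/(2·0.820) = 0.581.
The damped frequency ω_d = ω_n√(1−ζ²) = 0.668 rad/s. t_p = π/ω_d = 4.70 s.

t_p ≈ 4.70 s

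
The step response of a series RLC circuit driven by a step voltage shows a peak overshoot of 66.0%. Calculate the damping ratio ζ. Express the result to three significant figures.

ζ = −ln(OS)/√(π² + (ln OS)²). With OS = 0.660, ln OS = −0.4155 and ζ = 0.4155/3.169 = 0.131.

ζ ≈ 0.131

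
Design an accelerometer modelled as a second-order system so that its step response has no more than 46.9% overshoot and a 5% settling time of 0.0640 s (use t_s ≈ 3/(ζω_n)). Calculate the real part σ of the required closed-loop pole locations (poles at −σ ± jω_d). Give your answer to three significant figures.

The settling-time spec alone fixes σ = ζω_n = 3/t_s = 3/0.0640 = 46.9.
(Overshoot then fixes ζ = 0.234 and hence ω_d = σ·√(1−ζ²)/ζ = 194 rad/s.)

σ ≈ 46.9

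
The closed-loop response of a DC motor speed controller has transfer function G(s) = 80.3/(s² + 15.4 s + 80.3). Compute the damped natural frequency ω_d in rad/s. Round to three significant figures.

ω_n = √80.3 = 8.96 rad/s; ζ = 15.4/(2·8.96) = 0.859.
ω_d = ω_n√(1−ζ²) = 4.58 rad/s.

ω_d ≈ 4.58 rad/s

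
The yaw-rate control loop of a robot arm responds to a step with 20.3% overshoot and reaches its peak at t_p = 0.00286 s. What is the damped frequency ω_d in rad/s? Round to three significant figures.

t_p = π/ω_d, so ω_d = π/0.00286 = 1100 rad/s.

ω_d ≈ 1100 rad/s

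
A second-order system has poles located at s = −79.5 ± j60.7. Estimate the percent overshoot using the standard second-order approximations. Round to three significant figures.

%OS ≈ 1.63%

|pole| = ω_n = √(79.5² + 60.7²) = 100 rad/s; ζ = cos θ = σ/ω_n = 0.795.
Overshoot: exp(−π·0.795/√(1−0.795²)) = 0.0163, i.e. 1.63%.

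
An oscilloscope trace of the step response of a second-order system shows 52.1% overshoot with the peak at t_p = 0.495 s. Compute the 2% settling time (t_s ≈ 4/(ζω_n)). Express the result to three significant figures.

t_s ≈ 3.04 s

ζ from %OS: ζ = |ln 0.521|/√(π²+ln²0.521) = 0.203.
t_p = π/ω_d ⇒ ω_d = 6.35 rad/s; then ω_n = ω_d/√(1−ζ²) = 6.48 rad/s.
t_s ≈ 4/(ζω_n) = 4/(0.203·6.48) = 3.04 s.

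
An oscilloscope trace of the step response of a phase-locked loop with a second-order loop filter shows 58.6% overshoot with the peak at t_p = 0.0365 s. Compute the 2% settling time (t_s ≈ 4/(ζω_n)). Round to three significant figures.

t_s ≈ 0.273 s

From the overshoot, ζ = −ln(OS)/√(π²+ln²(OS)) = 0.168.
From t_p = π/ω_d, ω_d = π/0.0365 = 86.1 rad/s, so ω_n = ω_d/√(1−ζ²) = 87.3 rad/s.
t_s ≈ 4/(ζω_n) = 4/(0.168·87.3) = 0.273 s.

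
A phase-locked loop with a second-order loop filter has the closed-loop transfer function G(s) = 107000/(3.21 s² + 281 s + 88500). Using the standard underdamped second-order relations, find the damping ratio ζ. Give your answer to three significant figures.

ζ ≈ 0.264

Dividing through by 3.21: denominator becomes s² + 87.54 s + 27570.
So ω_n = √27570 = 166 rad/s and ζ = 87.54/(2·166) = 0.264.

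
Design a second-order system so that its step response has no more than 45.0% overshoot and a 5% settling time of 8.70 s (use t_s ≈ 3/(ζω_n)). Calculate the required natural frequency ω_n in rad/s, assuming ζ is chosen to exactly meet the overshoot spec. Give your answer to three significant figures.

From %OS = 100·exp(−πζ/√(1−ζ²)), invert to get ζ = −ln(OS)/√(π² + ln²(OS)) with OS = 0.450.
−ln 0.450 = 0.7985, so ζ = 0.7985/√(π² + 0.6376) = 0.246.
Then ω_n = 3/(ζ t_s) = 3/(0.246 × 8.70) = 1.40 rad/s.

ω_n ≈ 1.40 rad/s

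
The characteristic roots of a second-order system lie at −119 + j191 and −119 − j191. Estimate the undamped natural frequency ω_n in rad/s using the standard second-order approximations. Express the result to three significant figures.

The poles are at −σ ± jω_d with σ = 119 and ω_d = 191, so ω_n = √(σ²+ω_d²) = 225 rad/s and ζ = σ/ω_n = 0.529.

ω_n ≈ 225 rad/s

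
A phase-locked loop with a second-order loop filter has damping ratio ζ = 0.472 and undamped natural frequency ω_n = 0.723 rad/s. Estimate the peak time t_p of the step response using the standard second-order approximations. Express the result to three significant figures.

The damped frequency is ω_d = ω_n√(1−ζ²) = 0.723·√(1−0.223) = 0.637 rad/s.
Peak time t_p = π/ω_d = π/0.637 = 4.93 s.

t_p ≈ 4.93 s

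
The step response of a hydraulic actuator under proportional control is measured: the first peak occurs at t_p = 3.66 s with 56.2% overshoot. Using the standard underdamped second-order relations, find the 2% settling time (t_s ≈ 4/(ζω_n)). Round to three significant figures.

t_s ≈ 25.4 s

From the overshoot, ζ = −ln(OS)/√(π²+ln²(OS)) = 0.180.
t_p = π/ω_d ⇒ ω_d = 0.858 rad/s; then ω_n = ω_d/√(1−ζ²) = 0.873 rad/s.
t_s ≈ 4/(ζω_n) = 4/(0.180·0.873) = 25.4 s.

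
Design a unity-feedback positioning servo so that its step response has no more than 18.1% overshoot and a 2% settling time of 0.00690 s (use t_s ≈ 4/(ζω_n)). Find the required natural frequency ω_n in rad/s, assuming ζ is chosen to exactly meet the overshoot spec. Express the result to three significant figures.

ω_n ≈ 1210 rad/s

ζ = −ln(OS)/√(π² + (ln OS)²). With OS = 0.181, ln OS = −1.709 and ζ = 1.709/3.576 = 0.478.
Then ω_n = 4/(ζ t_s) = 4/(0.478 × 0.00690) = 1210 rad/s.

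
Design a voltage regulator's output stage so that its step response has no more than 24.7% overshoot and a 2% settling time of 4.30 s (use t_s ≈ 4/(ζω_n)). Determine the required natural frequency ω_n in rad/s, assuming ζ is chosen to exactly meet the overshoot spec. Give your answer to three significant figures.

ζ = −ln(OS)/√(π² + (ln OS)²). With OS = 0.247, ln OS = −1.398 and ζ = 1.398/3.439 = 0.407.
From t_s ≈ 4/(ζω_n): ω_n = 4/(ζ·t_s) = 4/(0.407·4.30) = 2.29 rad/s.

ω_n ≈ 2.29 rad/s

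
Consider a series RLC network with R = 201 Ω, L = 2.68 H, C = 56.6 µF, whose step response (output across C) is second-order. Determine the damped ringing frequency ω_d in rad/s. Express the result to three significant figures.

ω_d ≈ 72.0 rad/s

For a series RLC circuit (capacitor voltage as output), ω_n = 1/√(LC) = 1/√(2.68 H · 56.6 µF) = 81.2 rad/s.
ζ = (R/2)·√(C/L) = (201/2)·√(56.6 µF/2.68 H) = 0.462.
ω_d = 81.2·√(1 − 0.462²) = 72.0 rad/s.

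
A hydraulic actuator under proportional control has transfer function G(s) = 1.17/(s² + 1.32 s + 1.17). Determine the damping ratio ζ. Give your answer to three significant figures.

ζ ≈ 0.610

Comparing the denominator to s² + 2ζω_n s + ω_n²: ω_n = √1.17 = 1.08 rad/s, and 2ζω_n = 1.32 so ζ = 1.32/(2·1.08) = 0.610.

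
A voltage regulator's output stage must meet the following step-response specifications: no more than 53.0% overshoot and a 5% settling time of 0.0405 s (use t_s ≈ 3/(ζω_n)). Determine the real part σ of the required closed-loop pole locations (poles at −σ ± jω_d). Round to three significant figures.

σ ≈ 74.1

The settling-time spec alone fixes σ = ζω_n = 3/t_s = 3/0.0405 = 74.1.
(Overshoot then fixes ζ = 0.198 and hence ω_d = σ·√(1−ζ²)/ζ = 367 rad/s.)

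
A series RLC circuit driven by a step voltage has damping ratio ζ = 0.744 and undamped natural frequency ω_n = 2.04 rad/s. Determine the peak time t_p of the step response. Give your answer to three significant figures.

t_p ≈ 2.30 s

The damped frequency is ω_d = ω_n√(1−ζ²) = 2.04·√(1−0.554) = 1.36 rad/s.
Peak time t_p = π/ω_d = π/1.36 = 2.30 s.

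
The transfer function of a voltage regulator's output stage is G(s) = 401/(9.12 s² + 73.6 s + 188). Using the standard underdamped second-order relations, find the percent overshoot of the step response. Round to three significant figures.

Dividing through by 9.12: denominator becomes s² + 8.070 s + 20.61.
So ω_n = √20.61 = 4.54 rad/s and ζ = 8.070/(2·4.54) = 0.889.
%OS = 100 e^{−πζ/√(1−ζ²)} with ζ = 0.889 gives 0.226%.

%OS ≈ 0.226%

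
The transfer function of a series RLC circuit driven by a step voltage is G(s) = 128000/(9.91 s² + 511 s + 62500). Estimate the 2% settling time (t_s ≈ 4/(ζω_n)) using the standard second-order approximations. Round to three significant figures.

Dividing through by 9.91: denominator becomes s² + 51.56 s + 6307.
So ω_n = √6307 = 79.4 rad/s and ζ = 51.56/(2·79.4) = 0.325.
t_s ≈ 4/(ζω_n) = 0.155 s.

t_s ≈ 0.155 s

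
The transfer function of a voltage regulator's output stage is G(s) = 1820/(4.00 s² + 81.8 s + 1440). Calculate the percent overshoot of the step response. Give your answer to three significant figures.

Dividing through by 4.00: denominator becomes s² + 20.45 s + 360.0.
So ω_n = √360.0 = 19.0 rad/s and ζ = 20.45/(2·19.0) = 0.539.
%OS = 100·exp(−πζ/√(1−ζ²)) = 13.4%.

%OS ≈ 13.4%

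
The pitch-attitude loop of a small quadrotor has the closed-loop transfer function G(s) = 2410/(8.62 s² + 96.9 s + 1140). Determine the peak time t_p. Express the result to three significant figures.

t_p ≈ 0.313 s

Dividing through by 8.62: denominator becomes s² + 11.24 s + 132.3.
So ω_n = √132.3 = 11.5 rad/s and ζ = 11.24/(2·11.5) = 0.489.
ω_d = 11.5·√(1 − 0.489²) = 10.0 rad/s. t_p = π/ω_d = 0.313 s.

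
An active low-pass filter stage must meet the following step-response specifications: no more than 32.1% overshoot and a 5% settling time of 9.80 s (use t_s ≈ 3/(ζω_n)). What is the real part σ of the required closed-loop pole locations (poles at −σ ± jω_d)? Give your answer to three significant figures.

σ ≈ 0.306

The settling-time spec alone fixes σ = ζω_n = 3/t_s = 3/9.80 = 0.306.
(Overshoot then fixes ζ = 0.340 and hence ω_d = σ·√(1−ζ²)/ζ = 0.846 rad/s.)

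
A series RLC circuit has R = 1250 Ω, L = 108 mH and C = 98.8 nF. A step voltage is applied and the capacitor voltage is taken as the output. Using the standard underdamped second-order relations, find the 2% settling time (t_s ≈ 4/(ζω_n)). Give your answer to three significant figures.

For a series RLC circuit (capacitor voltage as output), ω_n = 1/√(LC) = 1/√(108 mH · 98.8 nF) = 9680 rad/s.
ζ = (R/2)·√(C/L) = (1250/2)·√(98.8 nF/108 mH) = 0.598.
t_s ≈ 4/(ζω_n) = 0.000691 s.

t_s ≈ 0.000691 s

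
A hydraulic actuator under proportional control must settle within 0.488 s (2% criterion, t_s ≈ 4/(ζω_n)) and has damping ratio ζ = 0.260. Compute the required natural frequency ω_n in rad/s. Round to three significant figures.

ω_n ≈ 31.5 rad/s

Rearranging t_s ≈ 4/(ζω_n) gives ω_n = 4/(ζ·t_s) = 4/(0.260 × 0.488) = 31.5 rad/s.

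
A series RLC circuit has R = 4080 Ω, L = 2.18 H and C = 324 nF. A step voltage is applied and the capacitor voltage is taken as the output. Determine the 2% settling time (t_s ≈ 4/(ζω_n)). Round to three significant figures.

For a series RLC circuit (capacitor voltage as output), ω_n = 1/√(LC) = 1/√(2.18 H · 324 nF) = 1190 rad/s.
ζ = (R/2)·√(C/L) = (4080/2)·√(324 nF/2.18 H) = 0.786.
t_s ≈ 4/(ζω_n) = 0.00427 s.

t_s ≈ 0.00427 s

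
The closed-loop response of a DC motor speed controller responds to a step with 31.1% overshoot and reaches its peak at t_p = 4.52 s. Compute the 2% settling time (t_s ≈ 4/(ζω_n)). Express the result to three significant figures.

t_s ≈ 15.5 s

The overshoot fixes ζ = −ln(OS)/√(π²+ln²(OS)) = 0.348.
t_p = π/ω_d ⇒ ω_d = 0.695 rad/s; then ω_n = ω_d/√(1−ζ²) = 0.742 rad/s.
t_s ≈ 4/(ζω_n) = 4/(0.348·0.742) = 15.5 s.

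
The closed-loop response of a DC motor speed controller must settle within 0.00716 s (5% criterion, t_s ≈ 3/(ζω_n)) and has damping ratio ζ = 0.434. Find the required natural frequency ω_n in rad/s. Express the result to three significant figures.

ω_n ≈ 965 rad/s

Rearranging t_s ≈ 3/(ζω_n) gives ω_n = 3/(ζ·t_s) = 3/(0.434 × 0.00716) = 965 rad/s.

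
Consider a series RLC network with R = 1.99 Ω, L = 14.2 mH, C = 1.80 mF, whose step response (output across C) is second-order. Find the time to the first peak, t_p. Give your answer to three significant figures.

For a series RLC circuit (capacitor voltage as output), ω_n = 1/√(LC) = 1/√(14.2 mH · 1.80 mF) = 198 rad/s.
ζ = (R/2)·√(C/L) = (1.99/2)·√(1.80 mF/14.2 mH) = 0.354.
ω_d = ω_n√(1−ζ²) = 185 rad/s. t_p = π/ω_d = 0.0170 s.

t_p ≈ 0.0170 s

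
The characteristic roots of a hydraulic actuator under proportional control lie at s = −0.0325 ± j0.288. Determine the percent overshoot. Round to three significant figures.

%OS ≈ 70.2%

|pole| = ω_n = √(0.0325² + 0.288²) = 0.290 rad/s; ζ = cos θ = σ/ω_n = 0.112.
%OS = 100·exp(−πζ/√(1−ζ²)) = 70.2%.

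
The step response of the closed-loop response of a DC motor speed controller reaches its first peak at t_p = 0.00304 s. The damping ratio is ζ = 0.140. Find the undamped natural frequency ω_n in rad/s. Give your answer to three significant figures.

ω_n ≈ 1040 rad/s

Peak time t_p = π/ω_d, so ω_d = π/t_p = π/0.00304 = 1030 rad/s.
ω_n = ω_d/√(1−ζ²) = 1030/√0.980 = 1040 rad/s.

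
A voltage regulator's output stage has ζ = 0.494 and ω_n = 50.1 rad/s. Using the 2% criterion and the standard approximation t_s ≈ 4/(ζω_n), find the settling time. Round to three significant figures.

t_s ≈ 0.162 s

t_s ≈ 4/(ζω_n) = 4/(0.494 × 50.1) = 0.162 s.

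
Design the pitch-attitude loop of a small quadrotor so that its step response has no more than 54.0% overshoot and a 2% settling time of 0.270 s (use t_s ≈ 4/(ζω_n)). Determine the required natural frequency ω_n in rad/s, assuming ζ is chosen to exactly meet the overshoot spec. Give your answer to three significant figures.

ω_n ≈ 77.0 rad/s

From %OS = 100·exp(−πζ/√(1−ζ²)), invert to get ζ = −ln(OS)/√(π² + ln²(OS)) with OS = 0.540.
−ln 0.540 = 0.6162, so ζ = 0.6162/√(π² + 0.3797) = 0.192.
Then ω_n = 4/(ζ t_s) = 4/(0.192 × 0.270) = 77.0 rad/s.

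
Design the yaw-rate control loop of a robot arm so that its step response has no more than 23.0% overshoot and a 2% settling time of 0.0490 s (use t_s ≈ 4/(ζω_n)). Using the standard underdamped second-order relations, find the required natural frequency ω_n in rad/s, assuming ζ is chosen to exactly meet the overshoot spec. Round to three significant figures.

ω_n ≈ 193 rad/s

From %OS = 100·exp(−πζ/√(1−ζ²)), invert to get ζ = −ln(OS)/√(π² + ln²(OS)) with OS = 0.230.
−ln 0.230 = 1.470, so ζ = 1.470/√(π² + 2.160) = 0.424.
Then ω_n = 4/(ζ t_s) = 4/(0.424 × 0.0490) = 193 rad/s.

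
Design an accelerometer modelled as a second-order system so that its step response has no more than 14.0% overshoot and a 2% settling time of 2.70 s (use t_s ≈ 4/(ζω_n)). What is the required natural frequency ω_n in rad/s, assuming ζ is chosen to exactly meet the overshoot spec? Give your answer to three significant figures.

From %OS = 100·exp(−πζ/√(1−ζ²)), invert to get ζ = −ln(OS)/√(π² + ln²(OS)) with OS = 0.140.
−ln 0.140 = 1.966, so ζ = 1.966/√(π² + 3.866) = 0.531.
From t_s ≈ 4/(ζω_n): ω_n = 4/(ζ·t_s) = 4/(0.531·2.70) = 2.79 rad/s.

ω_n ≈ 2.79 rad/s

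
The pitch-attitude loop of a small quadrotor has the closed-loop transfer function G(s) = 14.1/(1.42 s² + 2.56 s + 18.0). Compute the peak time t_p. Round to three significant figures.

t_p ≈ 0.912 s

Dividing through by 1.42: denominator becomes s² + 1.803 s + 12.68.
So ω_n = √12.68 = 3.56 rad/s and ζ = 1.803/(2·3.56) = 0.253.
ω_d = 3.56·√(1 − 0.253²) = 3.44 rad/s. t_p = π/ω_d = 0.912 s.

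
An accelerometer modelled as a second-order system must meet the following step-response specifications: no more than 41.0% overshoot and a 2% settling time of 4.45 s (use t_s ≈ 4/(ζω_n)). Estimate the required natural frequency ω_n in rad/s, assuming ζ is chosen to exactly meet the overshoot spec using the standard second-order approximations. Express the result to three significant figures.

ω_n ≈ 3.29 rad/s

From %OS = 100·exp(−πζ/√(1−ζ²)), invert to get ζ = −ln(OS)/√(π² + ln²(OS)) with OS = 0.410.
−ln 0.410 = 0.8916, so ζ = 0.8916/√(π² + 0.7949) = 0.273.
Then ω_n = 4/(ζ t_s) = 4/(0.273 × 4.45) = 3.29 rad/s.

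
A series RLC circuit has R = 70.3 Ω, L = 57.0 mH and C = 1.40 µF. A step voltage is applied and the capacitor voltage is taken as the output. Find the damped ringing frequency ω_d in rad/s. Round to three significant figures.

For a series RLC circuit (capacitor voltage as output), ω_n = 1/√(LC) = 1/√(57.0 mH · 1.40 µF) = 3540 rad/s.
ζ = (R/2)·√(C/L) = (70.3/2)·√(1.40 µF/57.0 mH) = 0.174.
ω_d = ω_n√(1−ζ²) = 3490 rad/s.

ω_d ≈ 3490 rad/s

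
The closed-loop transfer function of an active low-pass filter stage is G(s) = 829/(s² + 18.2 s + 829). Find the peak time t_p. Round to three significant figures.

Matching coefficients with s² + 2ζω_n s + ω_n² gives ω_n² = 829 ⇒ ω_n = 28.8 rad/s, and ζ = 18.2/(2ω_n) = 0.316.
ω_d = 28.8·√(1 − 0.316²) = 27.3 rad/s. Then t_p = π/ω_d = 0.115 s.

t_p ≈ 0.115 s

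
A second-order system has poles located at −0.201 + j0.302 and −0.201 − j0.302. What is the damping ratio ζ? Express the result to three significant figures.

With σ = 0.201, ω_d = 0.302: ω_n = √(σ²+ω_d²) = 0.363 rad/s, ζ = σ/ω_n = 0.554.

ζ ≈ 0.554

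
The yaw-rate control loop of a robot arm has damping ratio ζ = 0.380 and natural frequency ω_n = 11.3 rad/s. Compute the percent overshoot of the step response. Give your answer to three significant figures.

For an underdamped second-order system, %OS = 100·exp(−πζ/√(1−ζ²)).
πζ/√(1−ζ²) = π·0.380/√(1−0.144) = 1.291, so %OS = 100·e^(−1.291) = 27.5%.

%OS ≈ 27.5%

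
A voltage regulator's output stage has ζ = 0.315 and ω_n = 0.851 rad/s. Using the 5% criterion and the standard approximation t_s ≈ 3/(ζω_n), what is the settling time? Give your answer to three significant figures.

t_s ≈ 3/(ζω_n) = 3/(0.315 × 0.851) = 11.2 s.

t_s ≈ 11.2 s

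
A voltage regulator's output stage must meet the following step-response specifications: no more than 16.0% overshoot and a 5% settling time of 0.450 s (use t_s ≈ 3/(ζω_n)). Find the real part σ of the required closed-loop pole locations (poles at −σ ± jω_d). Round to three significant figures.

The settling-time spec alone fixes σ = ζω_n = 3/t_s = 3/0.450 = 6.67.
(Overshoot then fixes ζ = 0.504 and hence ω_d = σ·√(1−ζ²)/ζ = 11.4 rad/s.)

σ ≈ 6.67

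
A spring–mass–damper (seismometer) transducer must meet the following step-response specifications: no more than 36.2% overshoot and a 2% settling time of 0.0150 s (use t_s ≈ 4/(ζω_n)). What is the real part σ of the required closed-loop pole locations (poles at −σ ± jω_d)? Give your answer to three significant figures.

The settling-time spec alone fixes σ = ζω_n = 4/t_s = 4/0.0150 = 267.
(Overshoot then fixes ζ = 0.308 and hence ω_d = σ·√(1−ζ²)/ζ = 824 rad/s.)

σ ≈ 267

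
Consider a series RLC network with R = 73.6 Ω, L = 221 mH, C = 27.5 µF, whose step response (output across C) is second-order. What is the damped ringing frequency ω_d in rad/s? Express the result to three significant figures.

For a series RLC circuit (capacitor voltage as output), ω_n = 1/√(LC) = 1/√(221 mH · 27.5 µF) = 406 rad/s.
ζ = (R/2)·√(C/L) = (73.6/2)·√(27.5 µF/221 mH) = 0.411.
The damped frequency ω_d = ω_n√(1−ζ²) = 370 rad/s.

ω_d ≈ 370 rad/s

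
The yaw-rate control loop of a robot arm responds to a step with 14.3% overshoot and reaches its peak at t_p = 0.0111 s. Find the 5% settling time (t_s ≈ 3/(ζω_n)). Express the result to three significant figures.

From the overshoot, ζ = −ln(OS)/√(π²+ln²(OS)) = 0.526.
From t_p = π/ω_d, ω_d = π/0.0111 = 283 rad/s, so ω_n = ω_d/√(1−ζ²) = 333 rad/s.
t_s ≈ 3/(ζω_n) = 3/(0.526·333) = 0.0171 s.

t_s ≈ 0.0171 s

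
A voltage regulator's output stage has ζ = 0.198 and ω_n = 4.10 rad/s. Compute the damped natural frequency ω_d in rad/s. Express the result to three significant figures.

ω_d = ω_n√(1−ζ²) = 4.10·√0.961 = 4.02 rad/s.

ω_d ≈ 4.02 rad/s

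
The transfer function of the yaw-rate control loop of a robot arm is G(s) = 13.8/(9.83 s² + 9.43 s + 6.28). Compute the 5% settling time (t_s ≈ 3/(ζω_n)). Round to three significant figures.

Dividing through by 9.83: denominator becomes s² + 0.9593 s + 0.6389.
So ω_n = √0.6389 = 0.799 rad/s and ζ = 0.9593/(2·0.799) = 0.600.
t_s ≈ 3/(ζω_n) = 6.25 s.

t_s ≈ 6.25 s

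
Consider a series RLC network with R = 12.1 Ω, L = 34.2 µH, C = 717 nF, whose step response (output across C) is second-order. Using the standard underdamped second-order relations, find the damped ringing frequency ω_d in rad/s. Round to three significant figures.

ω_d ≈ 97400 rad/s

For a series RLC circuit (capacitor voltage as output), ω_n = 1/√(LC) = 1/√(34.2 µH · 717 nF) = 202000 rad/s.
ζ = (R/2)·√(C/L) = (12.1/2)·√(717 nF/34.2 µH) = 0.876.
ω_d = 202000·√(1 − 0.876²) = 97400 rad/s.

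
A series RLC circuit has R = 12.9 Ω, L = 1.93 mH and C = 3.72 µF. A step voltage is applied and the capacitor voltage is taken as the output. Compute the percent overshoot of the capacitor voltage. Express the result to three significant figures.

%OS ≈ 39.6%

For a series RLC circuit (capacitor voltage as output), ω_n = 1/√(LC) = 1/√(1.93 mH · 3.72 µF) = 11800 rad/s.
ζ = (R/2)·√(C/L) = (12.9/2)·√(3.72 µF/1.93 mH) = 0.283.
%OS = 100 e^{−πζ/√(1−ζ²)} with ζ = 0.283 gives 39.6%.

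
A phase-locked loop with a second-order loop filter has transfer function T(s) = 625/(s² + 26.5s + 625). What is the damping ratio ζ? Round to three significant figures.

ζ ≈ 0.530

Matching coefficients with s² + 2ζω_n s + ω_n² gives ω_n² = 625 ⇒ ω_n = 25.0 rad/s, and ζ = 26.5/(2ω_n) = 0.530.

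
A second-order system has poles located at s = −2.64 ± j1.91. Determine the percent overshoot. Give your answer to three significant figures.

With σ = 2.64, ω_d = 1.91: ω_n = √(σ²+ω_d²) = 3.26 rad/s, ζ = σ/ω_n = 0.810.
%OS = 100 e^{−πζ/√(1−ζ²)} with ζ = 0.810 gives 1.30%.

%OS ≈ 1.30%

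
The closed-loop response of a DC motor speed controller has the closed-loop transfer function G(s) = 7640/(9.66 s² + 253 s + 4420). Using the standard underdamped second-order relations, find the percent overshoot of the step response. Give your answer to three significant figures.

Dividing through by 9.66: denominator becomes s² + 26.19 s + 457.6.
So ω_n = √457.6 = 21.4 rad/s and ζ = 26.19/(2·21.4) = 0.612.
Overshoot: exp(−π·0.612/√(1−0.612²)) = 0.0878, i.e. 8.78%.

%OS ≈ 8.78%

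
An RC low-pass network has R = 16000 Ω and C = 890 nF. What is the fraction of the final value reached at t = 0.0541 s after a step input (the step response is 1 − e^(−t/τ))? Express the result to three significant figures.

y/y_∞ ≈ 0.978

τ = RC = 16000 × 890 nF = 0.0142 s.
y(t)/y_∞ = 1 − e^(−t/τ) = 1 − e^(−0.0541/0.0142) = 1 − e^(−3.80) = 0.978.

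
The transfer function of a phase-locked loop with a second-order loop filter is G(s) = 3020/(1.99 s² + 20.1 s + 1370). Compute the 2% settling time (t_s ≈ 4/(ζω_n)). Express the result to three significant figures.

Dividing through by 1.99: denominator becomes s² + 10.10 s + 688.4.
So ω_n = √688.4 = 26.2 rad/s and ζ = 10.10/(2·26.2) = 0.192.
t_s ≈ 4/(ζω_n) = 0.792 s.

t_s ≈ 0.792 s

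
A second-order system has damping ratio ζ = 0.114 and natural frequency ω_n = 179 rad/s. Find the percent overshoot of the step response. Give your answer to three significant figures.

%OS ≈ 69.7%

For an underdamped second-order system, %OS = 100·exp(−πζ/√(1−ζ²)).
πζ/√(1−ζ²) = π·0.114/√(1−0.0130) = 0.3605, so %OS = 100·e^(−0.3605) = 69.7%.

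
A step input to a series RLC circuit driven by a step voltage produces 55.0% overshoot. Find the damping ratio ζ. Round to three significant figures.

Inverting the overshoot relation: ζ = |ln 0.550|/√(π² + ln²0.550) = 0.187.

ζ ≈ 0.187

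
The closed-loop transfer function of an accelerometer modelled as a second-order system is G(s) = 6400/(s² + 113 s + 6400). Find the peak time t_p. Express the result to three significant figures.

t_p ≈ 0.0555 s

Matching coefficients with s² + 2ζω_n s + ω_n² gives ω_n² = 6400 ⇒ ω_n = 80.0 rad/s, and ζ = 113/(2ω_n) = 0.706.
ω_d = ω_n√(1−ζ²) = 56.6 rad/s. Then t_p = π/ω_d = 0.0555 s.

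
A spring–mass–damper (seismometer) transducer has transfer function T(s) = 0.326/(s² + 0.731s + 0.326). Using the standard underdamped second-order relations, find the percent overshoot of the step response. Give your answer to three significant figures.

Matching coefficients with s² + 2ζω_n s + ω_n² gives ω_n² = 0.326 ⇒ ω_n = 0.571 rad/s, and ζ = 0.731/(2ω_n) = 0.640.
Overshoot: exp(−π·0.640/√(1−0.640²)) = 0.0730, i.e. 7.30%.

%OS ≈ 7.30%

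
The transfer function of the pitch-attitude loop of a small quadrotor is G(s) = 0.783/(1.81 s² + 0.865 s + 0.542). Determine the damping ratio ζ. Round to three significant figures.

Dividing through by 1.81: denominator becomes s² + 0.4779 s + 0.2994.
So ω_n = √0.2994 = 0.547 rad/s and ζ = 0.4779/(2·0.547) = 0.437.

ζ ≈ 0.437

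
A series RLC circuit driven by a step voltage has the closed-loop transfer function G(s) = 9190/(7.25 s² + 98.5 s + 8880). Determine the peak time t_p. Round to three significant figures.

t_p ≈ 0.0915 s

Dividing through by 7.25: denominator becomes s² + 13.59 s + 1225.
So ω_n = √1225 = 35.0 rad/s and ζ = 13.59/(2·35.0) = 0.194.
The damped frequency ω_d = ω_n√(1−ζ²) = 34.3 rad/s. t_p = π/ω_d = 0.0915 s.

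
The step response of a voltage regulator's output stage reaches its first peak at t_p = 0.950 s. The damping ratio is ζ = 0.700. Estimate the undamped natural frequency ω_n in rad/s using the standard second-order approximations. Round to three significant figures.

ω_n ≈ 4.63 rad/s

Peak time t_p = π/ω_d, so ω_d = π/t_p = π/0.950 = 3.31 rad/s.
ω_n = ω_d/√(1−ζ²) = 3.31/√0.510 = 4.63 rad/s.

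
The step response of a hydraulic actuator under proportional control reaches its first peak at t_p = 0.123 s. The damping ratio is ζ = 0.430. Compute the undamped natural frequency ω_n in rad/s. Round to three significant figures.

ω_n ≈ 28.3 rad/s

Peak time t_p = π/ω_d, so ω_d = π/t_p = π/0.123 = 25.5 rad/s.
ω_n = ω_d/√(1−ζ²) = 25.5/√0.815 = 28.3 rad/s.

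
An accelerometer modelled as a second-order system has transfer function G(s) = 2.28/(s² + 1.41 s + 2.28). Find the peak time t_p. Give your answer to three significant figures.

Comparing the denominator to s² + 2ζω_n s + ω_n²: ω_n = √2.28 = 1.51 rad/s, and 2ζω_n = 1.41 so ζ = 1.41/(2·1.51) = 0.467.
The damped frequency ω_d = ω_n√(1−ζ²) = 1.34 rad/s. Then t_p = π/ω_d = 2.35 s.

t_p ≈ 2.35 s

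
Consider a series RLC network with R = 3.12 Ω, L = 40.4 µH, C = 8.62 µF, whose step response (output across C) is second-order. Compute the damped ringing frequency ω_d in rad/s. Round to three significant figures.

ω_d ≈ 37200 rad/s

For a series RLC circuit (capacitor voltage as output), ω_n = 1/√(LC) = 1/√(40.4 µH · 8.62 µF) = 53600 rad/s.
ζ = (R/2)·√(C/L) = (3.12/2)·√(8.62 µF/40.4 µH) = 0.721.
ω_d = ω_n√(1−ζ²) = 37200 rad/s.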